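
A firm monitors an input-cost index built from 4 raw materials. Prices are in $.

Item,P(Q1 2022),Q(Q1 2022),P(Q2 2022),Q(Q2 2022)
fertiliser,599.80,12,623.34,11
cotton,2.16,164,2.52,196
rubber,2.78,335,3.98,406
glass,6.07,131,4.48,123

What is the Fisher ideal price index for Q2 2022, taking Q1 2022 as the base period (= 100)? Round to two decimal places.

106.37

Laspeyres component (base-period weights):
ΣP(Q2 2022)Q(Q1 2022) = 623.34×12 + 2.52×164 + 3.98×335 + 4.48×131 = 7480.08 + 413.28 + 1333.3 + 586.88 = 9813.54
ΣP(Q1 2022)Q(Q1 2022) = 599.80×12 + 2.16×164 + 2.78×335 + 6.07×131 = 7197.6 + 354.24 + 931.3 + 795.17 = 9278.31
L = 9813.54 / 9278.31 × 100 = 105.7686
Paasche component (current-period weights):
ΣP(Q2 2022)Q(Q2 2022) = 623.34×11 + 2.52×196 + 3.98×406 + 4.48×123 = 6856.74 + 493.92 + 1615.88 + 551.04 = 9517.58
ΣP(Q1 2022)Q(Q2 2022) = 599.80×11 + 2.16×196 + 2.78×406 + 6.07×123 = 6597.8 + 423.36 + 1128.68 + 746.61 = 8896.45
P = 9517.58 / 8896.45 × 100 = 106.9818
Fisher = √(L × P) = √(105.7686 × 106.9818) = 106.3735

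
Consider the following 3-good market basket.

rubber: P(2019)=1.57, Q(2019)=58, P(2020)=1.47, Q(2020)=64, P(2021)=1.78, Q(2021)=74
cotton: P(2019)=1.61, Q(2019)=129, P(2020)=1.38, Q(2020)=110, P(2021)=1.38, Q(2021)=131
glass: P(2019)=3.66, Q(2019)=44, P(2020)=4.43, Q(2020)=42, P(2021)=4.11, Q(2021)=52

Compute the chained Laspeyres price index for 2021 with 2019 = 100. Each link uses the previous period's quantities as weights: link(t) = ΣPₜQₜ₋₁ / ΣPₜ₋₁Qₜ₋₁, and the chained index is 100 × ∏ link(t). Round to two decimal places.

101.13

Link 2019→2020:
ΣP(2020)Q(2019) = 1.47×58 + 1.38×129 + 4.43×44 = 85.26 + 178.02 + 194.92 = 458.2
ΣP(2019)Q(2019) = 1.57×58 + 1.61×129 + 3.66×44 = 91.06 + 207.69 + 161.04 = 459.79
link = 458.2/459.79 = 0.996542
Link 2020→2021:
ΣP(2021)Q(2020) = 1.78×64 + 1.38×110 + 4.11×42 = 113.92 + 151.8 + 172.62 = 438.34
ΣP(2020)Q(2020) = 1.47×64 + 1.38×110 + 4.43×42 = 94.08 + 151.8 + 186.06 = 431.94
link = 438.34/431.94 = 1.014817
Chained index = 100 × 0.996542 × 1.014817 = 101.1308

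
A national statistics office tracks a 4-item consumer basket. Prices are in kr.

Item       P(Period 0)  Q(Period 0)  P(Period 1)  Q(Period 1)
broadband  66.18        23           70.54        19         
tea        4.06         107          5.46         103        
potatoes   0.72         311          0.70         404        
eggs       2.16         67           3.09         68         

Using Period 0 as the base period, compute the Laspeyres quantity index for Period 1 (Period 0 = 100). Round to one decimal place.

90.9

Laspeyres quantity index uses base-period prices as weights.
ΣP(Period 0)·Q(Period 1) = 66.18×19 + 4.06×103 + 0.72×404 + 2.16×68 = 1257.42 + 418.18 + 290.88 + 146.88 = 2113.36
ΣP(Period 0)·Q(Period 0) = 66.18×23 + 4.06×107 + 0.72×311 + 2.16×67 = 1522.14 + 434.42 + 223.92 + 144.72 = 2325.2
Index = 2113.36 / 2325.2 × 100 = 90.8894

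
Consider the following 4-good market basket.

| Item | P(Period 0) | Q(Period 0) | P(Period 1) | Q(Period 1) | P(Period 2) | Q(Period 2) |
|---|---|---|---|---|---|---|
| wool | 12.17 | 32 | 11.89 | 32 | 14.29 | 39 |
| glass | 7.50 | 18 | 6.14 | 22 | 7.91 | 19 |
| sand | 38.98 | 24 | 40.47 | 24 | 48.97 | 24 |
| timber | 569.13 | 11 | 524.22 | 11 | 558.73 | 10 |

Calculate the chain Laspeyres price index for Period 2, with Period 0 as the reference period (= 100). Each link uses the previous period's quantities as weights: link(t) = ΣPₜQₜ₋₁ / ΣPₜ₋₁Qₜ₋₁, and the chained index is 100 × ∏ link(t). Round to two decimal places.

102.66

Link Period 0→Period 1:
ΣP(Period 1)Q(Period 0) = 11.89×32 + 6.14×18 + 40.47×24 + 524.22×11 = 380.48 + 110.52 + 971.28 + 5766.42 = 7228.7
ΣP(Period 0)Q(Period 0) = 12.17×32 + 7.50×18 + 38.98×24 + 569.13×11 = 389.44 + 135 + 935.52 + 6260.43 = 7720.39
link = 7228.7/7720.39 = 0.936313
Link Period 1→Period 2:
ΣP(Period 2)Q(Period 1) = 14.29×32 + 7.91×22 + 48.97×24 + 558.73×11 = 457.28 + 174.02 + 1175.28 + 6146.03 = 7952.61
ΣP(Period 1)Q(Period 1) = 11.89×32 + 6.14×22 + 40.47×24 + 524.22×11 = 380.48 + 135.08 + 971.28 + 5766.42 = 7253.26
link = 7952.61/7253.26 = 1.096419
Chained index = 100 × 0.936313 × 1.096419 = 102.6591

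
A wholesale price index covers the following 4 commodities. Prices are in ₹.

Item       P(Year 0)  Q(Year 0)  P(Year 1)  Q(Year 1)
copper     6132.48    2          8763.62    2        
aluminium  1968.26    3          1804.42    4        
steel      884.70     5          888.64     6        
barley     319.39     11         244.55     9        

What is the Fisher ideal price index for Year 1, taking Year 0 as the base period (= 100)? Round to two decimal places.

Laspeyres component (base-period weights):
ΣP(Year 1)Q(Year 0) = 8763.62×2 + 1804.42×3 + 888.64×5 + 244.55×11 = 17527.24 + 5413.26 + 4443.2 + 2690.05 = 30073.75
ΣP(Year 0)Q(Year 0) = 6132.48×2 + 1968.26×3 + 884.70×5 + 319.39×11 = 12264.96 + 5904.78 + 4423.5 + 3513.29 = 26106.53
L = 30073.75 / 26106.53 × 100 = 115.1963
Paasche component (current-period weights):
ΣP(Year 1)Q(Year 1) = 8763.62×2 + 1804.42×4 + 888.64×6 + 244.55×9 = 17527.24 + 7217.68 + 5331.84 + 2200.95 = 32277.71
ΣP(Year 0)Q(Year 1) = 6132.48×2 + 1968.26×4 + 884.70×6 + 319.39×9 = 12264.96 + 7873.04 + 5308.2 + 2874.51 = 28320.71
P = 32277.71 / 28320.71 × 100 = 113.9721
Fisher = √(L × P) = √(115.1963 × 113.9721) = 114.5826

114.58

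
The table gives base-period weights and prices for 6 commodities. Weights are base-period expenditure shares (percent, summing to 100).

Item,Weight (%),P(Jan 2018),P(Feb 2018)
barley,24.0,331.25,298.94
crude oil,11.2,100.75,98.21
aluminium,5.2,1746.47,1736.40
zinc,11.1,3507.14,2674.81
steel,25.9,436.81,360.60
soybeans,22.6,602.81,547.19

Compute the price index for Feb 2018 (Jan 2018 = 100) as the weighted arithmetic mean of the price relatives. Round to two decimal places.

barley: 24.0 × (298.94/331.25) = 24.0 × 0.902460 = 21.6590
crude oil: 11.2 × (98.21/100.75) = 11.2 × 0.974789 = 10.9176
aluminium: 5.2 × (1736.40/1746.47) = 5.2 × 0.994234 = 5.1700
zinc: 11.1 × (2674.81/3507.14) = 11.1 × 0.762676 = 8.4657
steel: 25.9 × (360.60/436.81) = 25.9 × 0.825531 = 21.3812
soybeans: 22.6 × (547.19/602.81) = 22.6 × 0.907732 = 20.5147
Index = Σ wᵢ·(p₁ᵢ/p₀ᵢ) = 21.6590 + 10.9176 + 5.1700 + 8.4657 + 21.3812 + 20.5147 = 88.1084

88.11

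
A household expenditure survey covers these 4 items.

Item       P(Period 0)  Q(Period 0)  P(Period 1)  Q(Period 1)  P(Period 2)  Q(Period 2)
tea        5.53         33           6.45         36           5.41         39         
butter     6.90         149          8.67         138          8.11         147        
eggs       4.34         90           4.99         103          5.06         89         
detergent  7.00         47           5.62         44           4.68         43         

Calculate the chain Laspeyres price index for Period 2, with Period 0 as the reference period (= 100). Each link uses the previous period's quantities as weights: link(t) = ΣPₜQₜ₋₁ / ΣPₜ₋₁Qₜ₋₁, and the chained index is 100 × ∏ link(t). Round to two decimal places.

Link Period 0→Period 1:
ΣP(Period 1)Q(Period 0) = 6.45×33 + 8.67×149 + 4.99×90 + 5.62×47 = 212.85 + 1291.83 + 449.1 + 264.14 = 2217.92
ΣP(Period 0)Q(Period 0) = 5.53×33 + 6.90×149 + 4.34×90 + 7.00×47 = 182.49 + 1028.1 + 390.6 + 329 = 1930.19
link = 2217.92/1930.19 = 1.149068
Link Period 1→Period 2:
ΣP(Period 2)Q(Period 1) = 5.41×36 + 8.11×138 + 5.06×103 + 4.68×44 = 194.76 + 1119.18 + 521.18 + 205.92 = 2041.04
ΣP(Period 1)Q(Period 1) = 6.45×36 + 8.67×138 + 4.99×103 + 5.62×44 = 232.2 + 1196.46 + 513.97 + 247.28 = 2189.91
link = 2041.04/2189.91 = 0.932020
Chained index = 100 × 1.149068 × 0.932020 = 107.0955

107.10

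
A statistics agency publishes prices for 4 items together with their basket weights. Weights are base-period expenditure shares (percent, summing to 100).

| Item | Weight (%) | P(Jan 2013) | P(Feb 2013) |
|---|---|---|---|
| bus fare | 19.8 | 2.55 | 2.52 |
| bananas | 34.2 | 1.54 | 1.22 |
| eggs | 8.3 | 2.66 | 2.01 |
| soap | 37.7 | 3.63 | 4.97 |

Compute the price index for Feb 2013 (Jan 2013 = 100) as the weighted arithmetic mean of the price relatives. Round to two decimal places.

bus fare: 19.8 × (2.52/2.55) = 19.8 × 0.988235 = 19.5671
bananas: 34.2 × (1.22/1.54) = 34.2 × 0.792208 = 27.0935
eggs: 8.3 × (2.01/2.66) = 8.3 × 0.755639 = 6.2718
soap: 37.7 × (4.97/3.63) = 37.7 × 1.369146 = 51.6168
Index = Σ wᵢ·(p₁ᵢ/p₀ᵢ) = 19.5671 + 27.0935 + 6.2718 + 51.6168 = 104.5492

104.55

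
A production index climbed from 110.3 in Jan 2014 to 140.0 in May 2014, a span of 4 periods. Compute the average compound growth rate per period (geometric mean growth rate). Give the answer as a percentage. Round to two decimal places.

Growth factor = (140.0/110.3)^(1/4) = (1.269266)^(1/4) = 1.061422
Growth rate = 1.061422 − 1 = 0.061422 = 6.1422%

6.14%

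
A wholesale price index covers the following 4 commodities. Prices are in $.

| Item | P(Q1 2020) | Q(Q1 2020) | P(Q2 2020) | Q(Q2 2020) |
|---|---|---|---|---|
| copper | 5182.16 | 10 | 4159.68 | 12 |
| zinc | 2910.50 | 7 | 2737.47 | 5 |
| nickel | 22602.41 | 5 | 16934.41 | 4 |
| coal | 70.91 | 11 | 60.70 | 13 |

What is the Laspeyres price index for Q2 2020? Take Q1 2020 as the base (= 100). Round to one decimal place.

Laspeyres price index uses base-period quantities as weights.
ΣP(Q2 2020)·Q(Q1 2020) = 4159.68×10 + 2737.47×7 + 16934.41×5 + 60.70×11 = 41596.8 + 19162.29 + 84672.05 + 667.7 = 146098.84
ΣP(Q1 2020)·Q(Q1 2020) = 5182.16×10 + 2910.50×7 + 22602.41×5 + 70.91×11 = 51821.6 + 20373.5 + 113012.05 + 780.01 = 185987.16
Index = 146098.84 / 185987.16 × 100 = 78.5532

78.6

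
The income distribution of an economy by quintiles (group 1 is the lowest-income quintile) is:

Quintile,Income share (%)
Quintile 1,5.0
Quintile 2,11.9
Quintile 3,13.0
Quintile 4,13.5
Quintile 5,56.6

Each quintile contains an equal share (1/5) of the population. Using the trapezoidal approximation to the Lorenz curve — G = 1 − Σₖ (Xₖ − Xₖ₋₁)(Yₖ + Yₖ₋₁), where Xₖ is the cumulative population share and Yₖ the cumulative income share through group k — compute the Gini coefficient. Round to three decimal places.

Cumulative income shares Yₖ: 0.0500, 0.1690, 0.2990, 0.4340, 1.0000
Σ (Xₖ−Xₖ₋₁)(Yₖ+Yₖ₋₁) = (1/5)(0.0500+0.0000) + (1/5)(0.1690+0.0500) + (1/5)(0.2990+0.1690) + (1/5)(0.4340+0.2990) + (1/5)(1.0000+0.4340)
  = 0.0100 + 0.0438 + 0.0936 + 0.1466 + 0.2868 = 0.5808
G = 1 − 0.5808 = 0.4192

0.419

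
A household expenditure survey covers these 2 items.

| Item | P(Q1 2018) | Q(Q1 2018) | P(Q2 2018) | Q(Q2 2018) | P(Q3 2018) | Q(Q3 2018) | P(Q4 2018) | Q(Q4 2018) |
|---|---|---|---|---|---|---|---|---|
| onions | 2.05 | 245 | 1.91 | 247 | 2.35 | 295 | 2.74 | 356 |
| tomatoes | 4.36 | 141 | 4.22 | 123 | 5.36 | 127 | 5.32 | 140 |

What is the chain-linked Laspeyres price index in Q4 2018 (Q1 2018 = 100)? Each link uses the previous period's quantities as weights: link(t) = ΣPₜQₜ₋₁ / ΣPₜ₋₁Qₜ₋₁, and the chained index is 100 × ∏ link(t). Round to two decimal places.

128.60

Link Q1 2018→Q2 2018:
ΣP(Q2 2018)Q(Q1 2018) = 1.91×245 + 4.22×141 = 467.95 + 595.02 = 1062.97
ΣP(Q1 2018)Q(Q1 2018) = 2.05×245 + 4.36×141 = 502.25 + 614.76 = 1117.01
link = 1062.97/1117.01 = 0.951621
Link Q2 2018→Q3 2018:
ΣP(Q3 2018)Q(Q2 2018) = 2.35×247 + 5.36×123 = 580.45 + 659.28 = 1239.73
ΣP(Q2 2018)Q(Q2 2018) = 1.91×247 + 4.22×123 = 471.77 + 519.06 = 990.83
link = 1239.73/990.83 = 1.251204
Link Q3 2018→Q4 2018:
ΣP(Q4 2018)Q(Q3 2018) = 2.74×295 + 5.32×127 = 808.3 + 675.64 = 1483.94
ΣP(Q3 2018)Q(Q3 2018) = 2.35×295 + 5.36×127 = 693.25 + 680.72 = 1373.97
link = 1483.94/1373.97 = 1.080038
Chained index = 100 × 0.951621 × 1.251204 × 1.080038 = 128.5970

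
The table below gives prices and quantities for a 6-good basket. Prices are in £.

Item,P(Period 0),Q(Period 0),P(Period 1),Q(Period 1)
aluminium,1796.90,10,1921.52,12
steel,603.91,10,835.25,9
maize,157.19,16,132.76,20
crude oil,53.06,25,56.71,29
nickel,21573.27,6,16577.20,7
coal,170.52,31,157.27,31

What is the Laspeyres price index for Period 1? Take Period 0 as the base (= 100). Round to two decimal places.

Laspeyres price index uses base-period quantities as weights.
ΣP(Period 1)·Q(Period 0) = 1921.52×10 + 835.25×10 + 132.76×16 + 56.71×25 + 16577.20×6 + 157.27×31 = 19215.2 + 8352.5 + 2124.16 + 1417.75 + 99463.2 + 4875.37 = 135448.18
ΣP(Period 0)·Q(Period 0) = 1796.90×10 + 603.91×10 + 157.19×16 + 53.06×25 + 21573.27×6 + 170.52×31 = 17969 + 6039.1 + 2515.04 + 1326.5 + 129439.62 + 5286.12 = 162575.38
Index = 135448.18 / 162575.38 × 100 = 83.3141

83.31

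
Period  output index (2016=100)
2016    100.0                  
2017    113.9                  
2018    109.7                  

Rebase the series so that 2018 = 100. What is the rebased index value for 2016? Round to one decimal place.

91.2

Rebased(2016) = 100.0 / 109.7 × 100 = 91.1577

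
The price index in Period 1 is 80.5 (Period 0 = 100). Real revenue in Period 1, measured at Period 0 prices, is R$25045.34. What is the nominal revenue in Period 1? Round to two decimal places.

20161.50

Nominal = Real × (Index/100) = 25045.34 × (80.5/100)
        = 25045.34 × 0.805 = 20161.4987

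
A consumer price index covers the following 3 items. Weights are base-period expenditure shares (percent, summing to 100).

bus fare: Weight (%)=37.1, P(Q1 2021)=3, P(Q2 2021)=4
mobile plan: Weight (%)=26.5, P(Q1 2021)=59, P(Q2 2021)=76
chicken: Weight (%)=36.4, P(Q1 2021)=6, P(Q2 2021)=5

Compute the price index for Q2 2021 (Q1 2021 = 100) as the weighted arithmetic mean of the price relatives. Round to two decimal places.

bus fare: 37.1 × (4/3) = 37.1 × 1.333333 = 49.4667
mobile plan: 26.5 × (76/59) = 26.5 × 1.288136 = 34.1356
chicken: 36.4 × (5/6) = 36.4 × 0.833333 = 30.3333
Index = Σ wᵢ·(p₁ᵢ/p₀ᵢ) = 49.4667 + 34.1356 + 30.3333 = 113.9356

113.94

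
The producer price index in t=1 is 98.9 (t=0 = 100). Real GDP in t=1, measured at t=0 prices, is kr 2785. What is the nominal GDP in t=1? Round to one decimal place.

2754.4

Nominal = Real × (Index/100) = 2785 × (98.9/100)
        = 2785 × 0.989 = 2754.3650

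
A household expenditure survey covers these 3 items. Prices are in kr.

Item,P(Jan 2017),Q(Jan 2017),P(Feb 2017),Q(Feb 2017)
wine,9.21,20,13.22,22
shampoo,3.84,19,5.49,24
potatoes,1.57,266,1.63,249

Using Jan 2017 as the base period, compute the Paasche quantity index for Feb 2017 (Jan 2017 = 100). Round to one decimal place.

103.3

Paasche quantity index uses current-period prices as weights.
ΣP(Feb 2017)·Q(Feb 2017) = 13.22×22 + 5.49×24 + 1.63×249 = 290.84 + 131.76 + 405.87 = 828.47
ΣP(Feb 2017)·Q(Jan 2017) = 13.22×20 + 5.49×19 + 1.63×266 = 264.4 + 104.31 + 433.58 = 802.29
Index = 828.47 / 802.29 × 100 = 103.2632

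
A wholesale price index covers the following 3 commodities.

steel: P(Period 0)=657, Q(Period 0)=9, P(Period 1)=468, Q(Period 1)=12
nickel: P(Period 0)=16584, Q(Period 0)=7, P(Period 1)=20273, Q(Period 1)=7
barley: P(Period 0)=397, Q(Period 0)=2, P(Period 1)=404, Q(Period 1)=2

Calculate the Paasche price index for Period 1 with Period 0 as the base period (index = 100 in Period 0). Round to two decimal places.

Paasche price index uses current-period quantities as weights.
ΣP(Period 1)·Q(Period 1) = 468×12 + 20273×7 + 404×2 = 5616 + 141911 + 808 = 148335
ΣP(Period 0)·Q(Period 1) = 657×12 + 16584×7 + 397×2 = 7884 + 116088 + 794 = 124766
Index = 148335 / 124766 × 100 = 118.8906

118.89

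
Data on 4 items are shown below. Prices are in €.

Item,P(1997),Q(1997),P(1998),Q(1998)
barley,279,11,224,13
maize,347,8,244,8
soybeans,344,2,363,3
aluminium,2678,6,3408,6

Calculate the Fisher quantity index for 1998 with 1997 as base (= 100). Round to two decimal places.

Laspeyres component (base-period weights):
ΣP(1997)Q(1998) = 279×13 + 347×8 + 344×3 + 2678×6 = 3627 + 2776 + 1032 + 16068 = 23503
ΣP(1997)Q(1997) = 279×11 + 347×8 + 344×2 + 2678×6 = 3069 + 2776 + 688 + 16068 = 22601
L = 23503 / 22601 × 100 = 103.9910
Paasche component (current-period weights):
ΣP(1998)Q(1998) = 224×13 + 244×8 + 363×3 + 3408×6 = 2912 + 1952 + 1089 + 20448 = 26401
ΣP(1998)Q(1997) = 224×11 + 244×8 + 363×2 + 3408×6 = 2464 + 1952 + 726 + 20448 = 25590
P = 26401 / 25590 × 100 = 103.1692
Fisher = √(L × P) = √(103.9910 × 103.1692) = 103.5793

103.58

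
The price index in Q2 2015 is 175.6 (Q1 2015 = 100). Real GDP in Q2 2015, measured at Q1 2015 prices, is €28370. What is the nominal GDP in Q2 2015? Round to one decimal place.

Nominal = Real × (Index/100) = 28370 × (175.6/100)
        = 28370 × 1.756 = 49817.7200

49817.7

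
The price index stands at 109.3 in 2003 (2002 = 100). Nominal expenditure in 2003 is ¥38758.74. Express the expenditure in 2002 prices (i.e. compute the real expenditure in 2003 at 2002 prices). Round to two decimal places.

35460.88

Real = Nominal ÷ (Index/100) = 38758.74 ÷ (109.3/100)
     = 38758.74 ÷ 1.093 = 35460.8783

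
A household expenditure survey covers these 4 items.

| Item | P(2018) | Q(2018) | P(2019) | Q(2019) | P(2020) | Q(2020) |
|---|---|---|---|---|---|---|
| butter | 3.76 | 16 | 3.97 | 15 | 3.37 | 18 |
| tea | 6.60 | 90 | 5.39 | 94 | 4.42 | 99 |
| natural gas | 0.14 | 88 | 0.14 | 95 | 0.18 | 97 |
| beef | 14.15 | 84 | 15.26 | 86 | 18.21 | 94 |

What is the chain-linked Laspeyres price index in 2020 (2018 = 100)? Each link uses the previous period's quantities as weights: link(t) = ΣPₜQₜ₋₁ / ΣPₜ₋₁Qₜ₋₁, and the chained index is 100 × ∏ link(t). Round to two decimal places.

107.60

Link 2018→2019:
ΣP(2019)Q(2018) = 3.97×16 + 5.39×90 + 0.14×88 + 15.26×84 = 63.52 + 485.1 + 12.32 + 1281.84 = 1842.78
ΣP(2018)Q(2018) = 3.76×16 + 6.60×90 + 0.14×88 + 14.15×84 = 60.16 + 594 + 12.32 + 1188.6 = 1855.08
link = 1842.78/1855.08 = 0.993370
Link 2019→2020:
ΣP(2020)Q(2019) = 3.37×15 + 4.42×94 + 0.18×95 + 18.21×86 = 50.55 + 415.48 + 17.1 + 1566.06 = 2049.19
ΣP(2019)Q(2019) = 3.97×15 + 5.39×94 + 0.14×95 + 15.26×86 = 59.55 + 506.66 + 13.3 + 1312.36 = 1891.87
link = 2049.19/1891.87 = 1.083156
Chained index = 100 × 0.993370 × 1.083156 = 107.5974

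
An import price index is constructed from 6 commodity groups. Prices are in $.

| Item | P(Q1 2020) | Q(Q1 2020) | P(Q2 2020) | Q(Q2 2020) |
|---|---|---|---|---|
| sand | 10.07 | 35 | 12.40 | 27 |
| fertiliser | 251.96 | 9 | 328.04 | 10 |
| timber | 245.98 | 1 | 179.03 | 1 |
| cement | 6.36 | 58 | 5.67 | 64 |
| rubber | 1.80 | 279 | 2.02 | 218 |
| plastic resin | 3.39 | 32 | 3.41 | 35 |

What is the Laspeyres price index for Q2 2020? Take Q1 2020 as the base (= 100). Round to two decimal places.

118.76

Laspeyres price index uses base-period quantities as weights.
ΣP(Q2 2020)·Q(Q1 2020) = 12.40×35 + 328.04×9 + 179.03×1 + 5.67×58 + 2.02×279 + 3.41×32 = 434 + 2952.36 + 179.03 + 328.86 + 563.58 + 109.12 = 4566.95
ΣP(Q1 2020)·Q(Q1 2020) = 10.07×35 + 251.96×9 + 245.98×1 + 6.36×58 + 1.80×279 + 3.39×32 = 352.45 + 2267.64 + 245.98 + 368.88 + 502.2 + 108.48 = 3845.63
Index = 4566.95 / 3845.63 × 100 = 118.7569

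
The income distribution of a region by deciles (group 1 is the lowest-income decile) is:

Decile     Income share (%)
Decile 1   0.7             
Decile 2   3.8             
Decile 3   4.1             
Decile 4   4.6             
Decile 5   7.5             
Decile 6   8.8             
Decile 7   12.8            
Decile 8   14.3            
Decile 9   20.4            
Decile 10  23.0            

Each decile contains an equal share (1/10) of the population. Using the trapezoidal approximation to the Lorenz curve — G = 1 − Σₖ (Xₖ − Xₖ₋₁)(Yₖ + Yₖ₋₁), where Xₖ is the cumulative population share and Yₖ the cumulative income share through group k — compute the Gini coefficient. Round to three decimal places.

Cumulative income shares Yₖ: 0.0070, 0.0450, 0.0860, 0.1320, 0.2070, 0.2950, 0.4230, 0.5660, 0.7700, 1.0000
Σ (Xₖ−Xₖ₋₁)(Yₖ+Yₖ₋₁) = (1/10)(0.0070+0.0000) + (1/10)(0.0450+0.0070) + (1/10)(0.0860+0.0450) + (1/10)(0.1320+0.0860) + (1/10)(0.2070+0.1320) + (1/10)(0.2950+0.2070) + (1/10)(0.4230+0.2950) + (1/10)(0.5660+0.4230) + (1/10)(0.7700+0.5660) + (1/10)(1.0000+0.7700)
  = 0.0007 + 0.0052 + 0.0131 + 0.0218 + 0.0339 + 0.0502 + 0.0718 + 0.0989 + 0.1336 + 0.1770 = 0.6062
G = 1 − 0.6062 = 0.3938

0.394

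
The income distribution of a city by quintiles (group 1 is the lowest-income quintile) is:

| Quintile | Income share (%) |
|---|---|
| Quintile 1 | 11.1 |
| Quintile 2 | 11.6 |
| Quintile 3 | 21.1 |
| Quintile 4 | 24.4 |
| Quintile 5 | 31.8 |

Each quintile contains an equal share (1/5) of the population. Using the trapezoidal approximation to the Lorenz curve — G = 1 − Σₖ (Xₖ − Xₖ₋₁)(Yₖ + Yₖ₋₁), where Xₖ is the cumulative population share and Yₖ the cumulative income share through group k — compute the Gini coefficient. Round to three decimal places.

0.217

Cumulative income shares Yₖ: 0.1110, 0.2270, 0.4380, 0.6820, 1.0000
Σ (Xₖ−Xₖ₋₁)(Yₖ+Yₖ₋₁) = (1/5)(0.1110+0.0000) + (1/5)(0.2270+0.1110) + (1/5)(0.4380+0.2270) + (1/5)(0.6820+0.4380) + (1/5)(1.0000+0.6820)
  = 0.0222 + 0.0676 + 0.1330 + 0.2240 + 0.3364 = 0.7832
G = 1 − 0.7832 = 0.2168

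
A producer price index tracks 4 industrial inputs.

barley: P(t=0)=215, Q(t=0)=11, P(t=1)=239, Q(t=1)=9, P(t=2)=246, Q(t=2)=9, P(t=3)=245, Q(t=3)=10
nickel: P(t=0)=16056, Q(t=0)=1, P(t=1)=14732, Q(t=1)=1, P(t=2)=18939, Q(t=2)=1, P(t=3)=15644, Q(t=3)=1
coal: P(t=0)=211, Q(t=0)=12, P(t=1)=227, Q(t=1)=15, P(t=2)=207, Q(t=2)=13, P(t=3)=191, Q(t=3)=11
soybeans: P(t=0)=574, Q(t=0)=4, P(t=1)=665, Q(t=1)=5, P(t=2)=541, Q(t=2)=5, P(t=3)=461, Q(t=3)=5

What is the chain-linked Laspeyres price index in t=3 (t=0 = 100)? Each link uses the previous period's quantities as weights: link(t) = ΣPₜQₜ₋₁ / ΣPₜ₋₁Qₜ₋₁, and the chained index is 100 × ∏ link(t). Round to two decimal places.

Link t=0→t=1:
ΣP(t=1)Q(t=0) = 239×11 + 14732×1 + 227×12 + 665×4 = 2629 + 14732 + 2724 + 2660 = 22745
ΣP(t=0)Q(t=0) = 215×11 + 16056×1 + 211×12 + 574×4 = 2365 + 16056 + 2532 + 2296 = 23249
link = 22745/23249 = 0.978322
Link t=1→t=2:
ΣP(t=2)Q(t=1) = 246×9 + 18939×1 + 207×15 + 541×5 = 2214 + 18939 + 3105 + 2705 = 26963
ΣP(t=1)Q(t=1) = 239×9 + 14732×1 + 227×15 + 665×5 = 2151 + 14732 + 3405 + 3325 = 23613
link = 26963/23613 = 1.141871
Link t=2→t=3:
ΣP(t=3)Q(t=2) = 245×9 + 15644×1 + 191×13 + 461×5 = 2205 + 15644 + 2483 + 2305 = 22637
ΣP(t=2)Q(t=2) = 246×9 + 18939×1 + 207×13 + 541×5 = 2214 + 18939 + 2691 + 2705 = 26549
link = 22637/26549 = 0.852650
Chained index = 100 × 0.978322 × 1.141871 × 0.852650 = 95.2510

95.25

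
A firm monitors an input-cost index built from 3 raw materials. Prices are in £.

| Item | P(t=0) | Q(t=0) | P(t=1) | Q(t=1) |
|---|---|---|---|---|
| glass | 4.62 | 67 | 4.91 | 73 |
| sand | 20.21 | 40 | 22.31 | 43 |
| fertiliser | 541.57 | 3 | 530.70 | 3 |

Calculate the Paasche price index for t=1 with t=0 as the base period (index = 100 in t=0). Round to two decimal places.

Paasche price index uses current-period quantities as weights.
ΣP(t=1)·Q(t=1) = 4.91×73 + 22.31×43 + 530.70×3 = 358.43 + 959.33 + 1592.1 = 2909.86
ΣP(t=0)·Q(t=1) = 4.62×73 + 20.21×43 + 541.57×3 = 337.26 + 869.03 + 1624.71 = 2831
Index = 2909.86 / 2831 × 100 = 102.7856

102.79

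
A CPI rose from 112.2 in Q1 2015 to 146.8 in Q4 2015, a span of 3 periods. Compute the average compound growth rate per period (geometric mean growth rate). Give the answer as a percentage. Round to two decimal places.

9.37%

Growth factor = (146.8/112.2)^(1/3) = (1.308378)^(1/3) = 1.093732
Growth rate = 1.093732 − 1 = 0.093732 = 9.3732%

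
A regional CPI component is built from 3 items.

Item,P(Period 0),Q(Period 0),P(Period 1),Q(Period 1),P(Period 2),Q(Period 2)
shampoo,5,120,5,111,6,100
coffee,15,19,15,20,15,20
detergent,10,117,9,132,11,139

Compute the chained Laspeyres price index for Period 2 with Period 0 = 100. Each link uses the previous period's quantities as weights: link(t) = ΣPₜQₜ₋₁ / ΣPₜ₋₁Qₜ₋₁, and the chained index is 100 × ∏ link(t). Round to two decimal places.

Link Period 0→Period 1:
ΣP(Period 1)Q(Period 0) = 5×120 + 15×19 + 9×117 = 600 + 285 + 1053 = 1938
ΣP(Period 0)Q(Period 0) = 5×120 + 15×19 + 10×117 = 600 + 285 + 1170 = 2055
link = 1938/2055 = 0.943066
Link Period 1→Period 2:
ΣP(Period 2)Q(Period 1) = 6×111 + 15×20 + 11×132 = 666 + 300 + 1452 = 2418
ΣP(Period 1)Q(Period 1) = 5×111 + 15×20 + 9×132 = 555 + 300 + 1188 = 2043
link = 2418/2043 = 1.183554
Chained index = 100 × 0.943066 × 1.183554 = 111.6169

111.62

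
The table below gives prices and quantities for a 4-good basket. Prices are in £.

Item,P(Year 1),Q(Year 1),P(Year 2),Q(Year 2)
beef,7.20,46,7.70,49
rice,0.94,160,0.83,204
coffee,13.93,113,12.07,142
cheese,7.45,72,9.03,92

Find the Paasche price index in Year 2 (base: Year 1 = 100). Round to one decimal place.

Paasche price index uses current-period quantities as weights.
ΣP(Year 2)·Q(Year 2) = 7.70×49 + 0.83×204 + 12.07×142 + 9.03×92 = 377.3 + 169.32 + 1713.94 + 830.76 = 3091.32
ΣP(Year 1)·Q(Year 2) = 7.20×49 + 0.94×204 + 13.93×142 + 7.45×92 = 352.8 + 191.76 + 1978.06 + 685.4 = 3208.02
Index = 3091.32 / 3208.02 × 100 = 96.3622

96.4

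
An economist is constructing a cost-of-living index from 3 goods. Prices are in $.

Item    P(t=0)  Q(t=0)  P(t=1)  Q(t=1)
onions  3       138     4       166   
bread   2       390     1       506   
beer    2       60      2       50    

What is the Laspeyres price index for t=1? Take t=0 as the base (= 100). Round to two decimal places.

Laspeyres price index uses base-period quantities as weights.
ΣP(t=1)·Q(t=0) = 4×138 + 1×390 + 2×60 = 552 + 390 + 120 = 1062
ΣP(t=0)·Q(t=0) = 3×138 + 2×390 + 2×60 = 414 + 780 + 120 = 1314
Index = 1062 / 1314 × 100 = 80.8219

80.82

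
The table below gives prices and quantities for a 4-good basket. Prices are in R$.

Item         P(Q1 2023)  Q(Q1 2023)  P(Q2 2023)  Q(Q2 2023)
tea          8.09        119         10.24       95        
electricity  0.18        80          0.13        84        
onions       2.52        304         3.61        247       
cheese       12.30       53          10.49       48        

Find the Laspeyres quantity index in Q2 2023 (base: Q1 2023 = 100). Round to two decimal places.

Laspeyres quantity index uses base-period prices as weights.
ΣP(Q1 2023)·Q(Q2 2023) = 8.09×95 + 0.18×84 + 2.52×247 + 12.30×48 = 768.55 + 15.12 + 622.44 + 590.4 = 1996.51
ΣP(Q1 2023)·Q(Q1 2023) = 8.09×119 + 0.18×80 + 2.52×304 + 12.30×53 = 962.71 + 14.4 + 766.08 + 651.9 = 2395.09
Index = 1996.51 / 2395.09 × 100 = 83.3585

83.36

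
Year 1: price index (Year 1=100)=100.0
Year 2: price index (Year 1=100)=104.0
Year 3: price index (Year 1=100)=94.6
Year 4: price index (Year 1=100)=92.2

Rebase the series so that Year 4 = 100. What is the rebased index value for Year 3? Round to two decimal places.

102.60

Rebased(Year 3) = 94.6 / 92.2 × 100 = 102.6030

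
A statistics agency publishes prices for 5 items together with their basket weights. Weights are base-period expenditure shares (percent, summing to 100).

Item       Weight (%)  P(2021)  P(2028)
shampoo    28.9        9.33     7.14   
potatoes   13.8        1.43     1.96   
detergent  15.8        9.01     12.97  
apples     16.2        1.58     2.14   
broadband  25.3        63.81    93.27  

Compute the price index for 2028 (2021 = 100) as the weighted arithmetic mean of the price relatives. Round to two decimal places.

shampoo: 28.9 × (7.14/9.33) = 28.9 × 0.765273 = 22.1164
potatoes: 13.8 × (1.96/1.43) = 13.8 × 1.370629 = 18.9147
detergent: 15.8 × (12.97/9.01) = 15.8 × 1.439512 = 22.7443
apples: 16.2 × (2.14/1.58) = 16.2 × 1.354430 = 21.9418
broadband: 25.3 × (93.27/63.81) = 25.3 × 1.461683 = 36.9806
Index = Σ wᵢ·(p₁ᵢ/p₀ᵢ) = 22.1164 + 18.9147 + 22.7443 + 21.9418 + 36.9806 = 122.6977

122.70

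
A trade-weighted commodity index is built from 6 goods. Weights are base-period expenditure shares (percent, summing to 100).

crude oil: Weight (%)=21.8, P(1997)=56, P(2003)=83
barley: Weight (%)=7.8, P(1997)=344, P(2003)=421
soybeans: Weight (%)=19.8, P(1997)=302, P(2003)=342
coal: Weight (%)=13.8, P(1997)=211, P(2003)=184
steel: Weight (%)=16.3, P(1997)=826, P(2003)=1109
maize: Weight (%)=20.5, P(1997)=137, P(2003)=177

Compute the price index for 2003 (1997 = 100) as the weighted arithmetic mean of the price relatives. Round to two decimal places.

124.68

crude oil: 21.8 × (83/56) = 21.8 × 1.482143 = 32.3107
barley: 7.8 × (421/344) = 7.8 × 1.223837 = 9.5459
soybeans: 19.8 × (342/302) = 19.8 × 1.132450 = 22.4225
coal: 13.8 × (184/211) = 13.8 × 0.872038 = 12.0341
steel: 16.3 × (1109/826) = 16.3 × 1.342615 = 21.8846
maize: 20.5 × (177/137) = 20.5 × 1.291971 = 26.4854
Index = Σ wᵢ·(p₁ᵢ/p₀ᵢ) = 32.3107 + 9.5459 + 22.4225 + 12.0341 + 21.8846 + 26.4854 = 124.6833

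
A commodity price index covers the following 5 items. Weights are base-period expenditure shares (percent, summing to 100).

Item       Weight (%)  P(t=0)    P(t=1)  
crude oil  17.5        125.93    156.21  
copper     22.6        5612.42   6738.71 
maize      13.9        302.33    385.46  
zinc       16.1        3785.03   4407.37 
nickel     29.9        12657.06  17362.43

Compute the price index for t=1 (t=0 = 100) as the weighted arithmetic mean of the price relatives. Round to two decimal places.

crude oil: 17.5 × (156.21/125.93) = 17.5 × 1.240451 = 21.7079
copper: 22.6 × (6738.71/5612.42) = 22.6 × 1.200678 = 27.1353
maize: 13.9 × (385.46/302.33) = 13.9 × 1.274964 = 17.7220
zinc: 16.1 × (4407.37/3785.03) = 16.1 × 1.164421 = 18.7472
nickel: 29.9 × (17362.43/12657.06) = 29.9 × 1.371759 = 41.0156
Index = Σ wᵢ·(p₁ᵢ/p₀ᵢ) = 21.7079 + 27.1353 + 17.7220 + 18.7472 + 41.0156 = 126.3280

126.33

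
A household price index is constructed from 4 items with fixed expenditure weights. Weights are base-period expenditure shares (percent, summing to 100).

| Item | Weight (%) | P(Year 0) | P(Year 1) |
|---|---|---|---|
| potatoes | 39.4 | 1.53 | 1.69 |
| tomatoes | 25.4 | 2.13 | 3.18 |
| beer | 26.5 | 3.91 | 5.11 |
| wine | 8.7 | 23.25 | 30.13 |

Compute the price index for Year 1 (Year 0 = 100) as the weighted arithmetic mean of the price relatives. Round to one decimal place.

potatoes: 39.4 × (1.69/1.53) = 39.4 × 1.104575 = 43.5203
tomatoes: 25.4 × (3.18/2.13) = 25.4 × 1.492958 = 37.9211
beer: 26.5 × (5.11/3.91) = 26.5 × 1.306905 = 34.6330
wine: 8.7 × (30.13/23.25) = 8.7 × 1.295914 = 11.2745
Index = Σ wᵢ·(p₁ᵢ/p₀ᵢ) = 43.5203 + 37.9211 + 34.6330 + 11.2745 = 127.3488

127.3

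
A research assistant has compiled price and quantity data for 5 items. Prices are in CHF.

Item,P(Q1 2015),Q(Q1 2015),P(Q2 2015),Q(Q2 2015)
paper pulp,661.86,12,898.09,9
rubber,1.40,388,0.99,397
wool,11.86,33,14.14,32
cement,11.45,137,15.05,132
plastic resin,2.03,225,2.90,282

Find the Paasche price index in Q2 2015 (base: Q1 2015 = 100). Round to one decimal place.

130.7

Paasche price index uses current-period quantities as weights.
ΣP(Q2 2015)·Q(Q2 2015) = 898.09×9 + 0.99×397 + 14.14×32 + 15.05×132 + 2.90×282 = 8082.81 + 393.03 + 452.48 + 1986.6 + 817.8 = 11732.72
ΣP(Q1 2015)·Q(Q2 2015) = 661.86×9 + 1.40×397 + 11.86×32 + 11.45×132 + 2.03×282 = 5956.74 + 555.8 + 379.52 + 1511.4 + 572.46 = 8975.92
Index = 11732.72 / 8975.92 × 100 = 130.7133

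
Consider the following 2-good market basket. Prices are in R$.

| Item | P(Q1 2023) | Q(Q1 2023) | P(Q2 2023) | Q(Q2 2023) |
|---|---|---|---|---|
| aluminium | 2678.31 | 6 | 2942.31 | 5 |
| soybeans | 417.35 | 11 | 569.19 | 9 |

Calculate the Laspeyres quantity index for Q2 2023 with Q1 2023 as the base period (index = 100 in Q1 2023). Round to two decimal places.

Laspeyres quantity index uses base-period prices as weights.
ΣP(Q1 2023)·Q(Q2 2023) = 2678.31×5 + 417.35×9 = 13391.55 + 3756.15 = 17147.7
ΣP(Q1 2023)·Q(Q1 2023) = 2678.31×6 + 417.35×11 = 16069.86 + 4590.85 = 20660.71
Index = 17147.7 / 20660.71 × 100 = 82.9967

83.00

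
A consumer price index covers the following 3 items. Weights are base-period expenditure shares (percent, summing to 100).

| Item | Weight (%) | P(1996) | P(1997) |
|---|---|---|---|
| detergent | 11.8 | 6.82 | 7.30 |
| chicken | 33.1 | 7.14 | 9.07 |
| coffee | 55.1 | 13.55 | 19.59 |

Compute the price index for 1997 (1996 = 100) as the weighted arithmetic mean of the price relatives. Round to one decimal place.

detergent: 11.8 × (7.30/6.82) = 11.8 × 1.070381 = 12.6305
chicken: 33.1 × (9.07/7.14) = 33.1 × 1.270308 = 42.0472
coffee: 55.1 × (19.59/13.55) = 55.1 × 1.445756 = 79.6612
Index = Σ wᵢ·(p₁ᵢ/p₀ᵢ) = 12.6305 + 42.0472 + 79.6612 = 134.3389

134.3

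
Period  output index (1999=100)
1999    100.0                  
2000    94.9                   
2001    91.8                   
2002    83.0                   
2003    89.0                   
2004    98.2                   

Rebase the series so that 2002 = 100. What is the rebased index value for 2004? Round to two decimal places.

Rebased(2004) = 98.2 / 83.0 × 100 = 118.3133

118.31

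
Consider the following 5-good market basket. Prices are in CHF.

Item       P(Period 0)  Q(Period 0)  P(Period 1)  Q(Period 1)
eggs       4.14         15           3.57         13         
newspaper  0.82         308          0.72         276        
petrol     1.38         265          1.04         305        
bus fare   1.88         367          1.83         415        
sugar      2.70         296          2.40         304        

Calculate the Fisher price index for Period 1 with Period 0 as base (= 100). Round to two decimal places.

Laspeyres component (base-period weights):
ΣP(Period 1)Q(Period 0) = 3.57×15 + 0.72×308 + 1.04×265 + 1.83×367 + 2.40×296 = 53.55 + 221.76 + 275.6 + 671.61 + 710.4 = 1932.92
ΣP(Period 0)Q(Period 0) = 4.14×15 + 0.82×308 + 1.38×265 + 1.88×367 + 2.70×296 = 62.1 + 252.56 + 365.7 + 689.96 + 799.2 = 2169.52
L = 1932.92 / 2169.52 × 100 = 89.0944
Paasche component (current-period weights):
ΣP(Period 1)Q(Period 1) = 3.57×13 + 0.72×276 + 1.04×305 + 1.83×415 + 2.40×304 = 46.41 + 198.72 + 317.2 + 759.45 + 729.6 = 2051.38
ΣP(Period 0)Q(Period 1) = 4.14×13 + 0.82×276 + 1.38×305 + 1.88×415 + 2.70×304 = 53.82 + 226.32 + 420.9 + 780.2 + 820.8 = 2302.04
P = 2051.38 / 2302.04 × 100 = 89.1114
Fisher = √(L × P) = √(89.0944 × 89.1114) = 89.1029

89.10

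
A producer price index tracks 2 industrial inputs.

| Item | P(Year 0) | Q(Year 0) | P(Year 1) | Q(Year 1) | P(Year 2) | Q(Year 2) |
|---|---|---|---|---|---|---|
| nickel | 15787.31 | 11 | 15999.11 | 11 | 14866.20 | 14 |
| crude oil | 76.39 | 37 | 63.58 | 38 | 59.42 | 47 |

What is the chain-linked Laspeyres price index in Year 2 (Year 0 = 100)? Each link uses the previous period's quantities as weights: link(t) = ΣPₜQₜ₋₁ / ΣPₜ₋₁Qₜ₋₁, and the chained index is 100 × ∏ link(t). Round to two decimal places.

Link Year 0→Year 1:
ΣP(Year 1)Q(Year 0) = 15999.11×11 + 63.58×37 = 175990.21 + 2352.46 = 178342.67
ΣP(Year 0)Q(Year 0) = 15787.31×11 + 76.39×37 = 173660.41 + 2826.43 = 176486.84
link = 178342.67/176486.84 = 1.010515
Link Year 1→Year 2:
ΣP(Year 2)Q(Year 1) = 14866.20×11 + 59.42×38 = 163528.2 + 2257.96 = 165786.16
ΣP(Year 1)Q(Year 1) = 15999.11×11 + 63.58×38 = 175990.21 + 2416.04 = 178406.25
link = 165786.16/178406.25 = 0.929262
Chained index = 100 × 1.010515 × 0.929262 = 93.9034

93.90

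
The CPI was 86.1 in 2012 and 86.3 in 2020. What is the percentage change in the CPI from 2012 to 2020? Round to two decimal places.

0.23%

Change = (86.3 − 86.1) / 86.1 × 100
       = 0.2 / 86.1 × 100 = 0.2323%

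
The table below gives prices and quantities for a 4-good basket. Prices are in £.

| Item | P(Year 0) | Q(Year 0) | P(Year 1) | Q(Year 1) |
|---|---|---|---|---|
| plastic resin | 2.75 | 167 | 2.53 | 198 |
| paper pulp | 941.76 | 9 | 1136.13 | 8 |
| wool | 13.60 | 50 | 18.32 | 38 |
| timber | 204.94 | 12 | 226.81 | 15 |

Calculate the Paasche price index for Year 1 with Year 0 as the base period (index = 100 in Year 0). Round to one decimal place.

117.3

Paasche price index uses current-period quantities as weights.
ΣP(Year 1)·Q(Year 1) = 2.53×198 + 1136.13×8 + 18.32×38 + 226.81×15 = 500.94 + 9089.04 + 696.16 + 3402.15 = 13688.29
ΣP(Year 0)·Q(Year 1) = 2.75×198 + 941.76×8 + 13.60×38 + 204.94×15 = 544.5 + 7534.08 + 516.8 + 3074.1 = 11669.48
Index = 13688.29 / 11669.48 × 100 = 117.2999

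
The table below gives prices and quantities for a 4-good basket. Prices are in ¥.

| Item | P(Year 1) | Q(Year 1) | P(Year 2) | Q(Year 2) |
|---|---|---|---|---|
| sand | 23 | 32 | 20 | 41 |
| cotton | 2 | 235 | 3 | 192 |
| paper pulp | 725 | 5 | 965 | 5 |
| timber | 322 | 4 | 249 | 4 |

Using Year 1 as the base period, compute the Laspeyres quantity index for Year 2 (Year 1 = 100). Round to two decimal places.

Laspeyres quantity index uses base-period prices as weights.
ΣP(Year 1)·Q(Year 2) = 23×41 + 2×192 + 725×5 + 322×4 = 943 + 384 + 3625 + 1288 = 6240
ΣP(Year 1)·Q(Year 1) = 23×32 + 2×235 + 725×5 + 322×4 = 736 + 470 + 3625 + 1288 = 6119
Index = 6240 / 6119 × 100 = 101.9774

101.98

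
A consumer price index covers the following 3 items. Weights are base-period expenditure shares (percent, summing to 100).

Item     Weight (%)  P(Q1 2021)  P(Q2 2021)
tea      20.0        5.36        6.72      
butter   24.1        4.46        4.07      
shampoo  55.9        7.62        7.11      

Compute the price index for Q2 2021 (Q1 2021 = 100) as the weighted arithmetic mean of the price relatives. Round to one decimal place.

99.2

tea: 20.0 × (6.72/5.36) = 20.0 × 1.253731 = 25.0746
butter: 24.1 × (4.07/4.46) = 24.1 × 0.912556 = 21.9926
shampoo: 55.9 × (7.11/7.62) = 55.9 × 0.933071 = 52.1587
Index = Σ wᵢ·(p₁ᵢ/p₀ᵢ) = 25.0746 + 21.9926 + 52.1587 = 99.2259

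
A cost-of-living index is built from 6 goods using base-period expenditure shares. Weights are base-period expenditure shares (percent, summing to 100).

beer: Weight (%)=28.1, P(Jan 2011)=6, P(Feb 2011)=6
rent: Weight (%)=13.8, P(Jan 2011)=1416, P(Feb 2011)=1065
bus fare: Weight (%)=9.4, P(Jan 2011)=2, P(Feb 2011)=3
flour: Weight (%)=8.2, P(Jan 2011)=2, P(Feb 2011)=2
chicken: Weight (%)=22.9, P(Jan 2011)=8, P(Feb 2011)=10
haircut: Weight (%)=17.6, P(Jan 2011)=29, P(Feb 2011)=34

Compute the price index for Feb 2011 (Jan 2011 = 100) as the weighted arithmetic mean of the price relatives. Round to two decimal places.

110.04

beer: 28.1 × (6/6) = 28.1 × 1.000000 = 28.1000
rent: 13.8 × (1065/1416) = 13.8 × 0.752119 = 10.3792
bus fare: 9.4 × (3/2) = 9.4 × 1.500000 = 14.1000
flour: 8.2 × (2/2) = 8.2 × 1.000000 = 8.2000
chicken: 22.9 × (10/8) = 22.9 × 1.250000 = 28.6250
haircut: 17.6 × (34/29) = 17.6 × 1.172414 = 20.6345
Index = Σ wᵢ·(p₁ᵢ/p₀ᵢ) = 28.1000 + 10.3792 + 14.1000 + 8.2000 + 28.6250 + 20.6345 = 110.0387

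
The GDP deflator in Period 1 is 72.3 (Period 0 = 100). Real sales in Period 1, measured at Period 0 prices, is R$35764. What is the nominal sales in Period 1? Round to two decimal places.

25857.37

Nominal = Real × (Index/100) = 35764 × (72.3/100)
        = 35764 × 0.723 = 25857.3720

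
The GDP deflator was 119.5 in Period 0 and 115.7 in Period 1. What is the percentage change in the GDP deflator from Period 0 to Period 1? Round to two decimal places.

-3.18%

Change = (115.7 − 119.5) / 119.5 × 100
       = -3.8 / 119.5 × 100 = -3.1799%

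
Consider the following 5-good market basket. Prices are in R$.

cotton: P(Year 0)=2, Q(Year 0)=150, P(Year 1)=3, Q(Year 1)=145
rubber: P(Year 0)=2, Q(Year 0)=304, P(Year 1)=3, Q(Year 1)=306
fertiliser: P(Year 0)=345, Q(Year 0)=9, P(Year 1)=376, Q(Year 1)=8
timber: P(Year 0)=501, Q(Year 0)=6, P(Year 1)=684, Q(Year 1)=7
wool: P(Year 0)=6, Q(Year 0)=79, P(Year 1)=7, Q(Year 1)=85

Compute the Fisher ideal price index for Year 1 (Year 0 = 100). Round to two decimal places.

126.19

Laspeyres component (base-period weights):
ΣP(Year 1)Q(Year 0) = 3×150 + 3×304 + 376×9 + 684×6 + 7×79 = 450 + 912 + 3384 + 4104 + 553 = 9403
ΣP(Year 0)Q(Year 0) = 2×150 + 2×304 + 345×9 + 501×6 + 6×79 = 300 + 608 + 3105 + 3006 + 474 = 7493
L = 9403 / 7493 × 100 = 125.4905
Paasche component (current-period weights):
ΣP(Year 1)Q(Year 1) = 3×145 + 3×306 + 376×8 + 684×7 + 7×85 = 435 + 918 + 3008 + 4788 + 595 = 9744
ΣP(Year 0)Q(Year 1) = 2×145 + 2×306 + 345×8 + 501×7 + 6×85 = 290 + 612 + 2760 + 3507 + 510 = 7679
P = 9744 / 7679 × 100 = 126.8915
Fisher = √(L × P) = √(125.4905 × 126.8915) = 126.1890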